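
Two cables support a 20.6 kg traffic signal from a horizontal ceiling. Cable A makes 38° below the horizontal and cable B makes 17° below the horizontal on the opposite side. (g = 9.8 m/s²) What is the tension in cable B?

Weight W = 20.6 × 9.8 = 201.9 N acts straight down.
Horizontal: T_A cos 38° = T_B cos 17°  →  T_A = 1.214 T_B.
Vertical: T_A sin 38° + T_B sin 17° = 201.9.
Substituting the horizontal relation into the vertical equation gives 1.04 T_B = 201.9, so T_B = 194.2 N.

T_B ≈ 194 N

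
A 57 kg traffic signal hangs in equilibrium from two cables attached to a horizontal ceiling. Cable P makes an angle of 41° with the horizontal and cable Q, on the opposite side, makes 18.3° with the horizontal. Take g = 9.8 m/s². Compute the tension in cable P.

Weight W = 57 × 9.8 = 558.6 N acts straight down.
Horizontal: T_P cos 41° = T_Q cos 18.3°  →  T_Q = 0.7949 T_P.
Vertical: T_P sin 41° + T_Q sin 18.3° = 558.6.
Substituting the horizontal relation into the vertical equation gives 0.9057 T_P = 558.6, so T_P = 616.8 N.

T_P ≈ 617 N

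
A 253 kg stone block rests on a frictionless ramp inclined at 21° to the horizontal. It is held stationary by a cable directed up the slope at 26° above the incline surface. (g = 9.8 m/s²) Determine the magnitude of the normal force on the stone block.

Take axes along and perpendicular to the incline. Weight components: W sin 21° = 888.5 N down-slope, W cos 21° = 2315 N into the surface.
Along incline: T cos 26° = W sin 21° → T = 988.6 N.
Perpendicular: N = W cos 21° − T sin 26° = 1881 N.

N ≈ 1880 N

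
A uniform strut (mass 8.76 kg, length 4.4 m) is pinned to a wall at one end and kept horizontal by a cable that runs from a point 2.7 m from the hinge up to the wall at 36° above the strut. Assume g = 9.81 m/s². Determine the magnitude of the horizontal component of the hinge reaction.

H_x ≈ 96.4 N

Take torques about the hinge: T sin 36° · 2.7 = 8.76×9.81×2.2 = 189.06 N·m.
So T = 189.06 / (0.5878 × 2.7) = 119.13 N.
ΣF_x = 0: H_x = T cos 36° = 96.376 N.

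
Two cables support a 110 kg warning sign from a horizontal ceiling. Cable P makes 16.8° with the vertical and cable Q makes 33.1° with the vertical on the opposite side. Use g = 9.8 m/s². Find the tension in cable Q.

T_Q ≈ 407 N

Angles from the horizontal: cable P is 90° − 16.8° = 73.2°, cable Q is 90° − 33.1° = 56.9°.
Weight W = 110 × 9.8 = 1078 N acts straight down.
Horizontal: T_P cos 73.2° = T_Q cos 56.9°  →  T_P = 1.889 T_Q.
Vertical: T_P sin 73.2° + T_Q sin 56.9° = 1078.
Substituting the horizontal relation into the vertical equation gives 2.646 T_Q = 1078, so T_Q = 407.3 N.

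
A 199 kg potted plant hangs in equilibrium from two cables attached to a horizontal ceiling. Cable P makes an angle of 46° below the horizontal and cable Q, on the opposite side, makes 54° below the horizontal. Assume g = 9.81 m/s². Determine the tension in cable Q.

Weight W = 199 × 9.81 = 1952 N acts straight down.
Horizontal: T_P cos 46° = T_Q cos 54°  →  T_P = 0.8462 T_Q.
Vertical: T_P sin 46° + T_Q sin 54° = 1952.
Substituting the horizontal relation into the vertical equation gives 1.418 T_Q = 1952, so T_Q = 1377 N.

T_Q ≈ 1380 N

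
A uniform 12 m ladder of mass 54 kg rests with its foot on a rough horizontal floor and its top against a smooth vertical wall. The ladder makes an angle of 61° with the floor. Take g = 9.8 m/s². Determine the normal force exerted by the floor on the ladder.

N_floor ≈ 529 N

ΣF_y = 0: N_floor = 54×9.8 = 529.2 N.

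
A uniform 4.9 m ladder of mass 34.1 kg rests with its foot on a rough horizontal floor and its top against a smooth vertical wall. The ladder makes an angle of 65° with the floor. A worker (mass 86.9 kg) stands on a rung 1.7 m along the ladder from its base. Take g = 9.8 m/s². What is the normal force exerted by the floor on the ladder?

ΣF_y = 0: N_floor = 34.1×9.8 + 86.9×9.8 = 1185.8 N.

N_floor ≈ 1190 N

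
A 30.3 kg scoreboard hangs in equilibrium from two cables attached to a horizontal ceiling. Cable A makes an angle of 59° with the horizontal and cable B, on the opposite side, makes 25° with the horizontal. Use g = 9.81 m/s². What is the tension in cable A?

Weight W = 30.3 × 9.81 = 297.2 N acts straight down.
Horizontal: T_A cos 59° = T_B cos 25°  →  T_B = 0.5683 T_A.
Vertical: T_A sin 59° + T_B sin 25° = 297.2.
Substituting the horizontal relation into the vertical equation gives 1.097 T_A = 297.2, so T_A = 270.9 N.

T_A ≈ 271 N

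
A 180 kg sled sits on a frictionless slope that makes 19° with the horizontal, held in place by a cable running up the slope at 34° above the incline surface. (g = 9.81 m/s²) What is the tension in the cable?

Take axes along and perpendicular to the incline. Weight components: W sin 19° = 574.9 N down-slope, W cos 19° = 1670 N into the surface.
Along incline: T cos 34° = W sin 19° → T = 693.4 N.
Perpendicular: N = W cos 19° − T sin 34° = 1282 N.

T ≈ 693 N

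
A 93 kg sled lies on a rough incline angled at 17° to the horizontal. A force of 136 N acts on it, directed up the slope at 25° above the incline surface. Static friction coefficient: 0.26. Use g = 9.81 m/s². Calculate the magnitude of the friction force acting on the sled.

f ≈ 143 N

Axes along / perpendicular to the incline. W sin 17° = 266.7 N down-slope; W cos 17° = 872.5 N into the surface.
Perpendicular: N = W cos 17° − P sin 25° = 872.5 − 57.48 = 815 N.
Along incline: P cos 25° + f = W sin 17° (friction acts up-slope) → f = 266.7 − 123.3 = 143.5 N.
|f| = 143.5 N ≤ μN = 211.9 N, so the sled is indeed static.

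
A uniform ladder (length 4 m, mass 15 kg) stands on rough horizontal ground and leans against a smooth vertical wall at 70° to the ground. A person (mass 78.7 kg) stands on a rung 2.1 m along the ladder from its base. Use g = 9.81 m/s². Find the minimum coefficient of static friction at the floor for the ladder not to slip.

ΣF_y = 0: N_floor = 15×9.81 + 78.7×9.81 = 919.2 N.
Torques about the foot: N_wall · 4 sin 70° = 15×9.81×2 cos 70° + 78.7×9.81×2.1 cos 70° → N_wall = 174.31 N.
ΣF_x = 0: f_floor = N_wall = 174.31 N.
μ_min = f_floor / N_floor = 174.31 / 919.2 = 0.1896.

μ_min ≈ 0.190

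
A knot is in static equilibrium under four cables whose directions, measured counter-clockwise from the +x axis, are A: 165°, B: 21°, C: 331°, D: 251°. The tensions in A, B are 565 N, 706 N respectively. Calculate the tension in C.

T_C ≈ 23.1 N

Resolve: ΣF_x = 565 cos 165° + 706 cos 21° + T_C cos 331° + T_D cos 251° = 0.
        ΣF_y = 565 sin 165° + 706 sin 21° + T_C sin 331° + T_D sin 251° = 0.
The known terms sum to (113.4, 399.2) N, so 0.8746 T_C − 0.3256 T_D = -113.4 and -0.4848 T_C − 0.9455 T_D = -399.2.
Solving simultaneously: T_C = 23.15 N, T_D = 410.4 N.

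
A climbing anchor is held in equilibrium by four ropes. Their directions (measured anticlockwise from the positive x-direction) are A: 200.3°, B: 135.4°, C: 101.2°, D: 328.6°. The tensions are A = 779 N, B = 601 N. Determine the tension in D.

Resolve: ΣF_x = 779 cos 200.3° + 601 cos 135.4° + T_C cos 101.2° + T_D cos 328.6° = 0.
        ΣF_y = 779 sin 200.3° + 601 sin 135.4° + T_C sin 101.2° + T_D sin 328.6° = 0.
The known terms sum to (-1159, 151.7) N, so -0.1942 T_C + 0.8536 T_D = 1159 and 0.9810 T_C − 0.5210 T_D = -151.7.
Solving simultaneously: T_C = 644.1 N, T_D = 1504 N.

T_D ≈ 1500 N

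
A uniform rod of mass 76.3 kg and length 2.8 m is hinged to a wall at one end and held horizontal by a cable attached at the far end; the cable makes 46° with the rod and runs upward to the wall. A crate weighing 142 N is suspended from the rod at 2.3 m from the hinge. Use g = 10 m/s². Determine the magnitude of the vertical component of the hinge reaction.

|H_y| ≈ 407 N

Take torques about the hinge: T sin 46° · 2.8 = 76.3×10×1.4 + 142×2.3 = 1394.8 N·m.
So T = 1394.8 / (0.7193 × 2.8) = 692.5 N.
ΣF_y = 0: H_y = (76.3×10 + 142) − T sin 46° = 905 − 498.14 = 406.86 N.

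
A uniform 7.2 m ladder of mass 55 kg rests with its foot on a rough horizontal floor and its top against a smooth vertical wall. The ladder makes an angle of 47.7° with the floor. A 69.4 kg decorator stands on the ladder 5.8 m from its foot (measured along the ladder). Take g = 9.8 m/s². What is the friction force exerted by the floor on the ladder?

f ≈ 744 N

Torques about the foot: N_wall · 7.2 sin 47.7° = 55×9.8×3.6 cos 47.7° + 69.4×9.8×5.8 cos 47.7° → N_wall = 743.75 N.
ΣF_x = 0: f_floor = N_wall = 743.75 N.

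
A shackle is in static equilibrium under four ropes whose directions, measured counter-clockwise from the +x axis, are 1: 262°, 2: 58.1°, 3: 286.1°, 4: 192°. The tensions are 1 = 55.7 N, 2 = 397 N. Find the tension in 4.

Resolve: ΣF_x = 55.7 cos 262° + 397 cos 58.1° + T_3 cos 286.1° + T_4 cos 192° = 0.
        ΣF_y = 55.7 sin 262° + 397 sin 58.1° + T_3 sin 286.1° + T_4 sin 192° = 0.
The known terms sum to (202, 281.9) N, so 0.2773 T_3 − 0.9781 T_4 = -202 and -0.9608 T_3 − 0.2079 T_4 = -281.9.
Solving simultaneously: T_3 = 234.3 N, T_4 = 273 N.

T_4 ≈ 273 N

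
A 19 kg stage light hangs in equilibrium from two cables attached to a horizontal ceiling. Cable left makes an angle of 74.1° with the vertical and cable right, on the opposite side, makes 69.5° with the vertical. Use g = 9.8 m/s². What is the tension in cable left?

Angles from the horizontal: cable left is 90° − 74.1° = 15.9°, cable right is 90° − 69.5° = 20.5°.
Weight W = 19 × 9.8 = 186.2 N acts straight down.
Horizontal: T_left cos 15.9° = T_right cos 20.5°  →  T_right = 1.027 T_left.
Vertical: T_left sin 15.9° + T_right sin 20.5° = 186.2.
Substituting the horizontal relation into the vertical equation gives 0.6335 T_left = 186.2, so T_left = 293.9 N.

T_left ≈ 294 N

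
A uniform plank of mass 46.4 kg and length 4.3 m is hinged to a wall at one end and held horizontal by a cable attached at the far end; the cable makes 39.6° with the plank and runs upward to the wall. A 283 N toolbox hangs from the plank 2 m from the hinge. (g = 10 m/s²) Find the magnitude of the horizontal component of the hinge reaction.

H_x ≈ 440 N

Take torques about the hinge: T sin 39.6° · 4.3 = 46.4×10×2.15 + 283×2 = 1563.6 N·m.
So T = 1563.6 / (0.6374 × 4.3) = 570.46 N.
ΣF_x = 0: H_x = T cos 39.6° = 439.55 N.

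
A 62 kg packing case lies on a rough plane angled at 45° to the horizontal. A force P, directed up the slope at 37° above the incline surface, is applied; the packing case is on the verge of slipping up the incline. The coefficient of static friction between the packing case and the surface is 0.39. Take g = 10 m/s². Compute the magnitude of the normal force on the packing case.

N ≈ 83.5 N

On the verge of sliding up the incline, friction equals μN and acts down the slope.
Perpendicular: N + P sin 37° = W cos 45° = 438.4 N.
Along incline: P cos 37° = W sin 45° + μN  with W sin 45° = 438.4 N.
Solving the pair for P and N: P = 589.7 N, N = 83.5 N (and f = μN = 32.57 N).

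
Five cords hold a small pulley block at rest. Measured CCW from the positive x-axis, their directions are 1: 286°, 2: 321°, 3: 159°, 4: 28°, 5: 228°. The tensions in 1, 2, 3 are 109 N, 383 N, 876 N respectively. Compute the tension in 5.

T_5 ≈ 590 N

Resolve: ΣF_x = 109 cos 286° + 383 cos 321° + 876 cos 159° + T_4 cos 28° + T_5 cos 228° = 0.
        ΣF_y = 109 sin 286° + 383 sin 321° + 876 sin 159° + T_4 sin 28° + T_5 sin 228° = 0.
The known terms sum to (-490.1, -31.88) N, so 0.8829 T_4 − 0.6691 T_5 = 490.1 and 0.4695 T_4 − 0.7431 T_5 = 31.88.
Solving simultaneously: T_4 = 1003 N, T_5 = 590.5 N.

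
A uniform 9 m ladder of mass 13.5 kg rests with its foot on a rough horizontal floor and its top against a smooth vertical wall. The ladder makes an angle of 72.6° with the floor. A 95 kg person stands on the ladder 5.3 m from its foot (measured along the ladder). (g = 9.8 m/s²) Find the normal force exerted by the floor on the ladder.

N_floor ≈ 1060 N

ΣF_y = 0: N_floor = 13.5×9.8 + 95×9.8 = 1063.3 N.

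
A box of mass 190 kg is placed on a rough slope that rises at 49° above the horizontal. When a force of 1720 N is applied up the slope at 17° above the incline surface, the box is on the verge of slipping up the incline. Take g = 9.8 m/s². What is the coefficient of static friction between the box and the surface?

On the verge of sliding up the incline, friction is at its maximum μN and acts down the slope.
Perpendicular to incline: N = W cos 49° − P sin 17° = 1222 − 502.9 = 718.7 N.
Along incline: P cos 17° − μN = W sin 49° → μ = −(W sin 49° − P cos 17°) / N = 0.3333.

μ ≈ 0.333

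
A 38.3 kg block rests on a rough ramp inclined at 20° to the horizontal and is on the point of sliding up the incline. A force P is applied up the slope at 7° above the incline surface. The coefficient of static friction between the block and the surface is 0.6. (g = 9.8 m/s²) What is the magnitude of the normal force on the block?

On the verge of sliding up the incline, friction equals μN and acts down the slope.
Perpendicular: N + P sin 7° = W cos 20° = 352.7 N.
Along incline: P cos 7° = W sin 20° + μN  with W sin 20° = 128.4 N.
Solving the pair for P and N: P = 319 N, N = 313.8 N (and f = μN = 188.3 N).

N ≈ 314 N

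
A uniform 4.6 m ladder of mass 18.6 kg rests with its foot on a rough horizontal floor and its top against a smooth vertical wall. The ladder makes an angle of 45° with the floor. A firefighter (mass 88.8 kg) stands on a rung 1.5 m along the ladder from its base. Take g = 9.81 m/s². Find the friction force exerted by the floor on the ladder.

f ≈ 375 N

Torques about the foot: N_wall · 4.6 sin 45° = 18.6×9.81×2.3 cos 45° + 88.8×9.81×1.5 cos 45° → N_wall = 375.3 N.
ΣF_x = 0: f_floor = N_wall = 375.3 N.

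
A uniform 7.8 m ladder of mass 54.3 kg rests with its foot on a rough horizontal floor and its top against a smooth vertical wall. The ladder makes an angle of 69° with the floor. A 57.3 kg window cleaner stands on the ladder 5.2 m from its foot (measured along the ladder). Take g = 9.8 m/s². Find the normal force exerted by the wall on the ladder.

N_wall ≈ 246 N

Torques about the foot: N_wall · 7.8 sin 69° = 54.3×9.8×3.9 cos 69° + 57.3×9.8×5.2 cos 69° → N_wall = 245.84 N.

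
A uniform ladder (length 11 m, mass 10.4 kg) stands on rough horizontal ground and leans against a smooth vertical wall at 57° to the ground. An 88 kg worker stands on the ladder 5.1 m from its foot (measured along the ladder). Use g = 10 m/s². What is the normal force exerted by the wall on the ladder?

Torques about the foot: N_wall · 11 sin 57° = 10.4×10×5.5 cos 57° + 88×10×5.1 cos 57° → N_wall = 298.73 N.

N_wall ≈ 299 N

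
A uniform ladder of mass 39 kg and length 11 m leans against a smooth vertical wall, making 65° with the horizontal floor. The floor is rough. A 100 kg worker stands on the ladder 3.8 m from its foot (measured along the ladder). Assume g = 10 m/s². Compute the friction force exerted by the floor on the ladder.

f ≈ 252 N

Torques about the foot: N_wall · 11 sin 65° = 39×10×5.5 cos 65° + 100×10×3.8 cos 65° → N_wall = 252.02 N.
ΣF_x = 0: f_floor = N_wall = 252.02 N.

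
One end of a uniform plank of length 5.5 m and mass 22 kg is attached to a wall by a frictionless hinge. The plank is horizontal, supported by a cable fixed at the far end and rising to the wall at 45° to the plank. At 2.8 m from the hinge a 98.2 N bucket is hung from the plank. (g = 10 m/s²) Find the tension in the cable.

Take torques about the hinge: T sin 45° · 5.5 = 22×10×2.75 + 98.2×2.8 = 879.96 N·m.
So T = 879.96 / (0.7071 × 5.5) = 226.26 N.

T ≈ 226 N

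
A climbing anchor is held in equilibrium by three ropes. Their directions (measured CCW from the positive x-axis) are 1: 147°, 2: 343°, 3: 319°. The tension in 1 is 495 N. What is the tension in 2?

Resolve: ΣF_x = 495 cos 147° + T_2 cos 343° + T_3 cos 319° = 0.
        ΣF_y = 495 sin 147° + T_2 sin 343° + T_3 sin 319° = 0.
The known terms sum to (-415.1, 269.6) N, so 0.9563 T_2 + 0.7547 T_3 = 415.1 and -0.2924 T_2 − 0.6561 T_3 = -269.6.
Solving simultaneously: T_2 = 169.4 N, T_3 = 335.5 N.

T_2 ≈ 169 N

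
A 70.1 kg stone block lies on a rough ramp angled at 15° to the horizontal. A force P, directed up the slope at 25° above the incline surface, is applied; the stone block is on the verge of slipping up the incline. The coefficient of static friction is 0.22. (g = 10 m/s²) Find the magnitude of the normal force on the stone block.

On the verge of sliding up the incline, friction equals μN and acts down the slope.
Perpendicular: N + P sin 25° = W cos 15° = 677.1 N.
Along incline: P cos 25° = W sin 15° + μN  with W sin 15° = 181.4 N.
Solving the pair for P and N: P = 330.6 N, N = 537.4 N (and f = μN = 118.2 N).

N ≈ 537 N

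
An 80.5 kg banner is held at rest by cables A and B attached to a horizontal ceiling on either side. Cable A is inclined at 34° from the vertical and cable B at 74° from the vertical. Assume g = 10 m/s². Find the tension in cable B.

Angles from the horizontal: cable A is 90° − 34° = 56°, cable B is 90° − 74° = 16°.
Weight W = 80.5 × 10 = 805 N acts straight down.
Horizontal: T_A cos 56° = T_B cos 16°  →  T_A = 1.719 T_B.
Vertical: T_A sin 56° + T_B sin 16° = 805.
Substituting the horizontal relation into the vertical equation gives 1.701 T_B = 805, so T_B = 473.3 N.

T_B ≈ 473 N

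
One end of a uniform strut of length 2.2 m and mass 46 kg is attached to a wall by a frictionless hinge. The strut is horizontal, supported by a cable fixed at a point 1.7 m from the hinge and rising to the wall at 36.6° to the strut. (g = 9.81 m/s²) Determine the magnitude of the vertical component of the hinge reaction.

Take torques about the hinge: T sin 36.6° · 1.7 = 46×9.81×1.1 = 496.39 N·m.
So T = 496.39 / (0.5962 × 1.7) = 489.73 N.
ΣF_y = 0: H_y = (46×9.81) − T sin 36.6° = 451.26 − 291.99 = 159.27 N.

|H_y| ≈ 159 N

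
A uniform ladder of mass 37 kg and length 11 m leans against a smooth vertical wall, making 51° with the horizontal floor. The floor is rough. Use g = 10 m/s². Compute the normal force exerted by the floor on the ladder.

N_floor ≈ 370 N

ΣF_y = 0: N_floor = 37×10 = 370 N.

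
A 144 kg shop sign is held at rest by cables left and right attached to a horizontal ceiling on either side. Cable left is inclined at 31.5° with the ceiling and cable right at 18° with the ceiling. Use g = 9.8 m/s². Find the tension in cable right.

T_right ≈ 1580 N

Weight W = 144 × 9.8 = 1411 N acts straight down.
Horizontal: T_left cos 31.5° = T_right cos 18°  →  T_left = 1.115 T_right.
Vertical: T_left sin 31.5° + T_right sin 18° = 1411.
Substituting the horizontal relation into the vertical equation gives 0.8918 T_right = 1411, so T_right = 1582 N.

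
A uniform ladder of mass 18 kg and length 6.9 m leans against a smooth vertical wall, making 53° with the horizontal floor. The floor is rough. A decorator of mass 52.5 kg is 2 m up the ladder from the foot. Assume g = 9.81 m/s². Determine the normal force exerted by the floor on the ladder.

N_floor ≈ 692 N

ΣF_y = 0: N_floor = 18×9.81 + 52.5×9.81 = 691.61 N.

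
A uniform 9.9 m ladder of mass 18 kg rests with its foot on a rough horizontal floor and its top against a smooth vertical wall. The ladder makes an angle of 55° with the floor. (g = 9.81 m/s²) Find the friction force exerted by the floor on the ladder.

Torques about the foot: N_wall · 9.9 sin 55° = 18×9.81×4.95 cos 55° → N_wall = 61.821 N.
ΣF_x = 0: f_floor = N_wall = 61.821 N.

f ≈ 61.8 N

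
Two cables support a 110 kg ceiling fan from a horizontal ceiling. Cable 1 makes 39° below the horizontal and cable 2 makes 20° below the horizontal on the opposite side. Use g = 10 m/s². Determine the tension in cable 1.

Weight W = 110 × 10 = 1100 N acts straight down.
Horizontal: T_1 cos 39° = T_2 cos 20°  →  T_2 = 0.827 T_1.
Vertical: T_1 sin 39° + T_2 sin 20° = 1100.
Substituting the horizontal relation into the vertical equation gives 0.9122 T_1 = 1100, so T_1 = 1206 N.

T_1 ≈ 1210 N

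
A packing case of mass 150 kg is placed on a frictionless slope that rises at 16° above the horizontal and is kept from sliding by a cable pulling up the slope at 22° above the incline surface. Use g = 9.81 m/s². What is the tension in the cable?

T ≈ 437 N

Take axes along and perpendicular to the incline. Weight components: W sin 16° = 405.6 N down-slope, W cos 16° = 1414 N into the surface.
Along incline: T cos 22° = W sin 16° → T = 437.5 N.
Perpendicular: N = W cos 16° − T sin 22° = 1251 N.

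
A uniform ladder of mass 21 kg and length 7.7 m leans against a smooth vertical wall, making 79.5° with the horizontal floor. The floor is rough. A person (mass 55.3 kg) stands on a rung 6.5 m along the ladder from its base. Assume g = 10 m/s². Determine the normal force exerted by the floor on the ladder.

ΣF_y = 0: N_floor = 21×10 + 55.3×10 = 763 N.

N_floor ≈ 763 N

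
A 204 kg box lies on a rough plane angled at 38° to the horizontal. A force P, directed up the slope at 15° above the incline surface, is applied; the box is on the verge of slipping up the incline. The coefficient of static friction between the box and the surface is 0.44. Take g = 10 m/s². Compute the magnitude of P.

P ≈ 1820 N

On the verge of sliding up the incline, friction equals μN and acts down the slope.
Perpendicular: N + P sin 15° = W cos 38° = 1608 N.
Along incline: P cos 15° = W sin 38° + μN  with W sin 38° = 1256 N.
Solving the pair for P and N: P = 1818 N, N = 1137 N (and f = μN = 500.3 N).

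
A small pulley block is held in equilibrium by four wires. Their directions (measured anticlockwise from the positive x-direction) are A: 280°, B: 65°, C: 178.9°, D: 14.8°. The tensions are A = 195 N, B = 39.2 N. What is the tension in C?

Resolve: ΣF_x = 195 cos 280° + 39.2 cos 65° + T_C cos 178.9° + T_D cos 14.8° = 0.
        ΣF_y = 195 sin 280° + 39.2 sin 65° + T_C sin 178.9° + T_D sin 14.8° = 0.
The known terms sum to (50.43, -156.5) N, so -0.9998 T_C + 0.9668 T_D = -50.43 and 0.0192 T_C + 0.2554 T_D = 156.5.
Solving simultaneously: T_C = 599.4 N, T_D = 567.7 N.

T_C ≈ 599 N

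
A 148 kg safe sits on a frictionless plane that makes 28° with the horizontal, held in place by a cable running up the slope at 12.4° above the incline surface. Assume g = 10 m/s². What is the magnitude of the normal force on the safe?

Take axes along and perpendicular to the incline. Weight components: W sin 28° = 694.8 N down-slope, W cos 28° = 1307 N into the surface.
Along incline: T cos 12.4° = W sin 28° → T = 711.4 N.
Perpendicular: N = W cos 28° − T sin 12.4° = 1154 N.

N ≈ 1150 N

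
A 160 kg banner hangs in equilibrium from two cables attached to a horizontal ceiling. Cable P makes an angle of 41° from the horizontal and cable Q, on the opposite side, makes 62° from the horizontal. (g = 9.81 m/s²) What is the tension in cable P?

Weight W = 160 × 9.81 = 1570 N acts straight down.
Horizontal: T_P cos 41° = T_Q cos 62°  →  T_Q = 1.608 T_P.
Vertical: T_P sin 41° + T_Q sin 62° = 1570.
Substituting the horizontal relation into the vertical equation gives 2.075 T_P = 1570, so T_P = 756.3 N.

T_P ≈ 756 N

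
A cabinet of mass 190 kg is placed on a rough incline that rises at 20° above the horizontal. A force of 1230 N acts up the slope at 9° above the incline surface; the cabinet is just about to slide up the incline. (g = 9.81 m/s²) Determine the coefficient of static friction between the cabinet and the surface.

On the verge of sliding up the incline, friction is at its maximum μN and acts down the slope.
Perpendicular to incline: N = W cos 20° − P sin 9° = 1751 − 192.4 = 1559 N.
Along incline: P cos 9° − μN = W sin 20° → μ = −(W sin 20° − P cos 9°) / N = 0.3703.

μ ≈ 0.370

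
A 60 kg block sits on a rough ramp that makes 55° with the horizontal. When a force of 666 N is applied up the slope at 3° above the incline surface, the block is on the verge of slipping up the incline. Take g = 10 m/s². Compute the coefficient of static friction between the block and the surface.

On the verge of sliding up the incline, friction is at its maximum μN and acts down the slope.
Perpendicular to incline: N = W cos 55° − P sin 3° = 344.1 − 34.86 = 309.3 N.
Along incline: P cos 3° − μN = W sin 55° → μ = −(W sin 55° − P cos 3°) / N = 0.5613.

μ ≈ 0.561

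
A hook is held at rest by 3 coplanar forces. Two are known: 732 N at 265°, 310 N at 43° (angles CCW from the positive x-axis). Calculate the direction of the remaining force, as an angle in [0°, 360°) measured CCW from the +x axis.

Sum the known components: ΣF_x = 162.9 N, ΣF_y = -517.8 N.
For equilibrium the remaining force must supply (−ΣF_x, −ΣF_y) = (-162.9, 517.8) N.
Magnitude = √((-162.9)² + (517.8)²) = 542.8 N; direction = atan2(517.8, -162.9) = 107.5°.

θ ≈ 107°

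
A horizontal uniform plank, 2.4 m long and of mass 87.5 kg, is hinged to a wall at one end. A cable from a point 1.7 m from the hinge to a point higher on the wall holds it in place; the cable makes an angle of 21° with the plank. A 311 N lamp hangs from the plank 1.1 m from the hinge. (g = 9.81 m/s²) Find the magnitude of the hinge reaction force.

|H| ≈ 2130 N

Take torques about the hinge: T sin 21° · 1.7 = 87.5×9.81×1.2 + 311×1.1 = 1372.2 N·m.
So T = 1372.2 / (0.3584 × 1.7) = 2252.3 N.
ΣF_x = 0: H_x = T cos 21° = 2102.7 N.
ΣF_y = 0: H_y = (87.5×9.81 + 311) − T sin 21° = 1169.4 − 807.15 = 362.23 N.
|H| = √(H_x² + H_y²) = √((2102.7)² + (362.23)²) = 2133.7 N.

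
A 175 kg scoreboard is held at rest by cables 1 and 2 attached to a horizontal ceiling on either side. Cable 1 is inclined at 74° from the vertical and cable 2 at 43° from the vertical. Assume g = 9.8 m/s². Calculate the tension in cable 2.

T_2 ≈ 1850 N

Angles from the horizontal: cable 1 is 90° − 74° = 16°, cable 2 is 90° − 43° = 47°.
Weight W = 175 × 9.8 = 1715 N acts straight down.
Horizontal: T_1 cos 16° = T_2 cos 47°  →  T_1 = 0.7095 T_2.
Vertical: T_1 sin 16° + T_2 sin 47° = 1715.
Substituting the horizontal relation into the vertical equation gives 0.9269 T_2 = 1715, so T_2 = 1850 N.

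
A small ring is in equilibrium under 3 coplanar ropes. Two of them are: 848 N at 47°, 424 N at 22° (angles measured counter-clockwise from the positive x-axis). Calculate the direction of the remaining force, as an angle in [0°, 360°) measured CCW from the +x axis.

Sum the known components: ΣF_x = 971.5 N, ΣF_y = 779 N.
For equilibrium the remaining force must supply (−ΣF_x, −ΣF_y) = (-971.5, -779) N.
Magnitude = √((-971.5)² + (-779)²) = 1245 N; direction = atan2(-779, -971.5) = 218.7°.

θ ≈ 219°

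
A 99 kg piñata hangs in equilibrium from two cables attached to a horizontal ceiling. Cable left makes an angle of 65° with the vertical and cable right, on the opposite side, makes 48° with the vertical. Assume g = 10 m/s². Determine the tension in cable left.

Angles from the horizontal: cable left is 90° − 65° = 25°, cable right is 90° − 48° = 42°.
Weight W = 99 × 10 = 990 N acts straight down.
Horizontal: T_left cos 25° = T_right cos 42°  →  T_right = 1.22 T_left.
Vertical: T_left sin 25° + T_right sin 42° = 990.
Substituting the horizontal relation into the vertical equation gives 1.239 T_left = 990, so T_left = 799.2 N.

T_left ≈ 799 N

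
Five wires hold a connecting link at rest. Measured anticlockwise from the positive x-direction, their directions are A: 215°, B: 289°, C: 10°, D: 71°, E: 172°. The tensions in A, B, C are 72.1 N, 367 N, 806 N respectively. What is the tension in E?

Resolve: ΣF_x = 72.1 cos 215° + 367 cos 289° + 806 cos 10° + T_D cos 71° + T_E cos 172° = 0.
        ΣF_y = 72.1 sin 215° + 367 sin 289° + 806 sin 10° + T_D sin 71° + T_E sin 172° = 0.
The known terms sum to (854.2, -248.4) N, so 0.3256 T_D − 0.9903 T_E = -854.2 and 0.9455 T_D + 0.1392 T_E = 248.4.
Solving simultaneously: T_D = 129.5 N, T_E = 905.1 N.

T_E ≈ 905 N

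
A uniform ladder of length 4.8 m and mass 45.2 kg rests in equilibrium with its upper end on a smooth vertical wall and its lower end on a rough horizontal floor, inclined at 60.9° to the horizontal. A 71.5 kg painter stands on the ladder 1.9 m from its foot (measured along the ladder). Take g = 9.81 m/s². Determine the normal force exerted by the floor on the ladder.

N_floor ≈ 1140 N

ΣF_y = 0: N_floor = 45.2×9.81 + 71.5×9.81 = 1144.8 N.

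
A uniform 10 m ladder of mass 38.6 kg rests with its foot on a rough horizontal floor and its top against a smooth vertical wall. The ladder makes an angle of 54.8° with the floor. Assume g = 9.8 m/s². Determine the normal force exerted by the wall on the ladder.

N_wall ≈ 133 N

Torques about the foot: N_wall · 10 sin 54.8° = 38.6×9.8×5 cos 54.8° → N_wall = 133.42 N.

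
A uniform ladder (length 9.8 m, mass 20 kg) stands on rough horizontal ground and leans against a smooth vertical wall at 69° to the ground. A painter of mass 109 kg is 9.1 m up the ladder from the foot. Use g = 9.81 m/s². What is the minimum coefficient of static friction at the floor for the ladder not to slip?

μ_min ≈ 0.331

ΣF_y = 0: N_floor = 20×9.81 + 109×9.81 = 1265.5 N.
Torques about the foot: N_wall · 9.8 sin 69° = 20×9.81×4.9 cos 69° + 109×9.81×9.1 cos 69° → N_wall = 418.8 N.
ΣF_x = 0: f_floor = N_wall = 418.8 N.
μ_min = f_floor / N_floor = 418.8 / 1265.5 = 0.3309.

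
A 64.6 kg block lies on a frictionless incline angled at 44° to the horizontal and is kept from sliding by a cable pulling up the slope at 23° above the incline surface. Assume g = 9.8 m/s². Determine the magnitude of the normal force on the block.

Take axes along and perpendicular to the incline. Weight components: W sin 44° = 439.8 N down-slope, W cos 44° = 455.4 N into the surface.
Along incline: T cos 23° = W sin 44° → T = 477.8 N.
Perpendicular: N = W cos 44° − T sin 23° = 268.7 N.

N ≈ 269 N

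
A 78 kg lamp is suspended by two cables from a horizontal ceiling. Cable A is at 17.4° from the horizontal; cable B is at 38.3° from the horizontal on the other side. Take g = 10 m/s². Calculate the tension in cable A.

Weight W = 78 × 10 = 780 N acts straight down.
Horizontal: T_A cos 17.4° = T_B cos 38.3°  →  T_B = 1.216 T_A.
Vertical: T_A sin 17.4° + T_B sin 38.3° = 780.
Substituting the horizontal relation into the vertical equation gives 1.053 T_A = 780, so T_A = 741 N.

T_A ≈ 741 N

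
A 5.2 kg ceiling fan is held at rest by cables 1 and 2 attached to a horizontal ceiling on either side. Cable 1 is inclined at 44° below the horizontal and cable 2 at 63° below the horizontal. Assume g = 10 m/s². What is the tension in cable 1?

T_1 ≈ 24.7 N

Weight W = 5.2 × 10 = 52 N acts straight down.
Horizontal: T_1 cos 44° = T_2 cos 63°  →  T_2 = 1.584 T_1.
Vertical: T_1 sin 44° + T_2 sin 63° = 52.
Substituting the horizontal relation into the vertical equation gives 2.106 T_1 = 52, so T_1 = 24.69 N.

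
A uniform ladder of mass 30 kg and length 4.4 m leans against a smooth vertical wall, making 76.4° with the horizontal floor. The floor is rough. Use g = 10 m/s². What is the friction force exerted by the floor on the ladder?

f ≈ 36.3 N

Torques about the foot: N_wall · 4.4 sin 76.4° = 30×10×2.2 cos 76.4° → N_wall = 36.289 N.
ΣF_x = 0: f_floor = N_wall = 36.289 N.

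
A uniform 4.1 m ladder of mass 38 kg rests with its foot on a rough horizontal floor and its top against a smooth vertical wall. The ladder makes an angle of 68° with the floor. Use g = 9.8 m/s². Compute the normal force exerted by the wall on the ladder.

Torques about the foot: N_wall · 4.1 sin 68° = 38×9.8×2.05 cos 68° → N_wall = 75.23 N.

N_wall ≈ 75.2 N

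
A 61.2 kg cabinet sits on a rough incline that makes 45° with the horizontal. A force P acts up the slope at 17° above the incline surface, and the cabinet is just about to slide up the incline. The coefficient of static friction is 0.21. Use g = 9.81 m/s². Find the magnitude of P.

P ≈ 505 N

On the verge of sliding up the incline, friction equals μN and acts down the slope.
Perpendicular: N + P sin 17° = W cos 45° = 424.5 N.
Along incline: P cos 17° = W sin 45° + μN  with W sin 45° = 424.5 N.
Solving the pair for P and N: P = 504.7 N, N = 277 N (and f = μN = 58.16 N).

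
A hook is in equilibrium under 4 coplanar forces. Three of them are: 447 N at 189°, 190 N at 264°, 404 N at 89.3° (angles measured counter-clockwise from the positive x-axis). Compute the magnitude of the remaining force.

Sum the known components: ΣF_x = -456.4 N, ΣF_y = 145.1 N.
For equilibrium the remaining force must supply (−ΣF_x, −ΣF_y) = (456.4, -145.1) N.
Magnitude = √((456.4)² + (-145.1)²) = 478.9 N; direction = atan2(-145.1, 456.4) = 342.4°.

F ≈ 479 N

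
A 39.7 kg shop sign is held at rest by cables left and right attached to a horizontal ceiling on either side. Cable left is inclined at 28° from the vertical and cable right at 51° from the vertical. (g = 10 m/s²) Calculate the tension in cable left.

Angles from the horizontal: cable left is 90° − 28° = 62°, cable right is 90° − 51° = 39°.
Weight W = 39.7 × 10 = 397 N acts straight down.
Horizontal: T_left cos 62° = T_right cos 39°  →  T_right = 0.6041 T_left.
Vertical: T_left sin 62° + T_right sin 39° = 397.
Substituting the horizontal relation into the vertical equation gives 1.263 T_left = 397, so T_left = 314.3 N.

T_left ≈ 314 N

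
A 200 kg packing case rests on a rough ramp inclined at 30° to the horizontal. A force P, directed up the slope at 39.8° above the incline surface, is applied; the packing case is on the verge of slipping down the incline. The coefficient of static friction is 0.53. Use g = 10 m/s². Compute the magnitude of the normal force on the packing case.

N ≈ 1610 N

On the verge of sliding down the incline, friction equals μN and acts up the slope.
Perpendicular: N + P sin 39.8° = W cos 30° = 1732 N.
Along incline: P cos 39.8° + μN = W sin 30° with W sin 30° = 1000 N.
Solving the pair for P and N: P = 191.2 N, N = 1610 N (and f = μN = 853.1 N).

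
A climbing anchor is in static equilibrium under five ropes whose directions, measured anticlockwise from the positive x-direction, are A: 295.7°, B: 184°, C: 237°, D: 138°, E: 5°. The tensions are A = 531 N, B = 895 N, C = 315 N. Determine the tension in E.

T_E ≈ 1580 N

Resolve: ΣF_x = 531 cos 295.7° + 895 cos 184° + 315 cos 237° + T_D cos 138° + T_E cos 5° = 0.
        ΣF_y = 531 sin 295.7° + 895 sin 184° + 315 sin 237° + T_D sin 138° + T_E sin 5° = 0.
The known terms sum to (-834.1, -805.1) N, so -0.7431 T_D + 0.9962 T_E = 834.1 and 0.6691 T_D + 0.0872 T_E = 805.1.
Solving simultaneously: T_D = 997.2 N, T_E = 1581 N.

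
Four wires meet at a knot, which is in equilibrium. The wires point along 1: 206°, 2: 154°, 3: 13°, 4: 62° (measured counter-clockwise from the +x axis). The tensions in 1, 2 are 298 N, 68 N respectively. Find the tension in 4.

T_4 ≈ 32.1 N

Resolve: ΣF_x = 298 cos 206° + 68 cos 154° + T_3 cos 13° + T_4 cos 62° = 0.
        ΣF_y = 298 sin 206° + 68 sin 154° + T_3 sin 13° + T_4 sin 62° = 0.
The known terms sum to (-329, -100.8) N, so 0.9744 T_3 + 0.4695 T_4 = 329 and 0.2250 T_3 + 0.8829 T_4 = 100.8.
Solving simultaneously: T_3 = 322.1 N, T_4 = 32.12 N.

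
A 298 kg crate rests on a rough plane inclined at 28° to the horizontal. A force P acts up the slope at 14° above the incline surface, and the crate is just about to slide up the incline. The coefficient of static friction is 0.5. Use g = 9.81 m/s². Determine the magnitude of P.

P ≈ 2440 N

On the verge of sliding up the incline, friction equals μN and acts down the slope.
Perpendicular: N + P sin 14° = W cos 28° = 2581 N.
Along incline: P cos 14° = W sin 28° + μN  with W sin 28° = 1372 N.
Solving the pair for P and N: P = 2440 N, N = 1991 N (and f = μN = 995.4 N).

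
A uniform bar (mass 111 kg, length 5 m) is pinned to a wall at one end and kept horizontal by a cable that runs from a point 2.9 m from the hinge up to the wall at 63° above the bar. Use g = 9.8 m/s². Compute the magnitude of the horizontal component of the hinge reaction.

Take torques about the hinge: T sin 63° · 2.9 = 111×9.8×2.5 = 2719.5 N·m.
So T = 2719.5 / (0.8910 × 2.9) = 1052.5 N.
ΣF_x = 0: H_x = T cos 63° = 477.81 N.

H_x ≈ 478 N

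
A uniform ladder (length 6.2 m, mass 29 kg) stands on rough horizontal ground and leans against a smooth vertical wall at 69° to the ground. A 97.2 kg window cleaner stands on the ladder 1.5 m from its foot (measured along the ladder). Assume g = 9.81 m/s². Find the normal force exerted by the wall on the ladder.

Torques about the foot: N_wall · 6.2 sin 69° = 29×9.81×3.1 cos 69° + 97.2×9.81×1.5 cos 69° → N_wall = 143.16 N.

N_wall ≈ 143 N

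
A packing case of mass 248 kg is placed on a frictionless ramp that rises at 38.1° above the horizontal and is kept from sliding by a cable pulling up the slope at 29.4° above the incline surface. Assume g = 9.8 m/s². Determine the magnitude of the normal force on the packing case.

N ≈ 1070 N

Take axes along and perpendicular to the incline. Weight components: W sin 38.1° = 1500 N down-slope, W cos 38.1° = 1913 N into the surface.
Along incline: T cos 29.4° = W sin 38.1° → T = 1721 N.
Perpendicular: N = W cos 38.1° − T sin 29.4° = 1068 N.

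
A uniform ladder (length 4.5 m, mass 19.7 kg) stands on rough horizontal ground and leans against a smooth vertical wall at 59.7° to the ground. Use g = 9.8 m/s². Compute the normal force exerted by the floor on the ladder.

N_floor ≈ 193 N

ΣF_y = 0: N_floor = 19.7×9.8 = 193.06 N.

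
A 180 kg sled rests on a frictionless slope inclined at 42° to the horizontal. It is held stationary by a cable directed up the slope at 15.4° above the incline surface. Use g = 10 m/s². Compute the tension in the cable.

Take axes along and perpendicular to the incline. Weight components: W sin 42° = 1204 N down-slope, W cos 42° = 1338 N into the surface.
Along incline: T cos 15.4° = W sin 42° → T = 1249 N.
Perpendicular: N = W cos 42° − T sin 15.4° = 1006 N.

T ≈ 1250 N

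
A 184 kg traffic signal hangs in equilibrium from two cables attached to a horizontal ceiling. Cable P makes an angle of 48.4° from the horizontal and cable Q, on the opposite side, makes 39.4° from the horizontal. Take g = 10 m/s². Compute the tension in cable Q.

Weight W = 184 × 10 = 1840 N acts straight down.
Horizontal: T_P cos 48.4° = T_Q cos 39.4°  →  T_P = 1.164 T_Q.
Vertical: T_P sin 48.4° + T_Q sin 39.4° = 1840.
Substituting the horizontal relation into the vertical equation gives 1.505 T_Q = 1840, so T_Q = 1223 N.

T_Q ≈ 1220 N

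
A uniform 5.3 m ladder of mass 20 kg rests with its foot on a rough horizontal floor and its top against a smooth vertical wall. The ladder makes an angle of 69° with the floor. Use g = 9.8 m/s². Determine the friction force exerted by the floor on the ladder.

f ≈ 37.6 N

Torques about the foot: N_wall · 5.3 sin 69° = 20×9.8×2.65 cos 69° → N_wall = 37.619 N.
ΣF_x = 0: f_floor = N_wall = 37.619 N.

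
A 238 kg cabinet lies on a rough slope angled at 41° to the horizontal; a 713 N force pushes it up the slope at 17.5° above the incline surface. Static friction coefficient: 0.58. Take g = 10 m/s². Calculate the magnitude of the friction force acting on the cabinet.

f ≈ 881 N

Axes along / perpendicular to the incline. W sin 41° = 1561 N down-slope; W cos 41° = 1796 N into the surface.
Perpendicular: N = W cos 41° − P sin 17.5° = 1796 − 214.4 = 1582 N.
Along incline: P cos 17.5° + f = W sin 41° (friction acts up-slope) → f = 1561 − 680 = 881.4 N.
|f| = 881.4 N ≤ μN = 917.4 N, so the cabinet is indeed static.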